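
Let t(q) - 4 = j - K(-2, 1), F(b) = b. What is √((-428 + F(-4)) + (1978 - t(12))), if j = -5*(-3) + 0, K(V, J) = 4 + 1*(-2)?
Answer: √1529 ≈ 39.102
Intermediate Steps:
K(V, J) = 2 (K(V, J) = 4 - 2 = 2)
j = 15 (j = 15 + 0 = 15)
t(q) = 17 (t(q) = 4 + (15 - 1*2) = 4 + (15 - 2) = 4 + 13 = 17)
√((-428 + F(-4)) + (1978 - t(12))) = √((-428 - 4) + (1978 - 1*17)) = √(-432 + (1978 - 17)) = √(-432 + 1961) = √1529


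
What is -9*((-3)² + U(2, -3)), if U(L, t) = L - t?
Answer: -126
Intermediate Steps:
-9*((-3)² + U(2, -3)) = -9*((-3)² + (2 - 1*(-3))) = -9*(9 + (2 + 3)) = -9*(9 + 5) = -9*14 = -126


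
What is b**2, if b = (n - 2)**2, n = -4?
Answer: 1296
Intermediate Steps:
b = 36 (b = (-4 - 2)**2 = (-6)**2 = 36)
b**2 = 36**2 = 1296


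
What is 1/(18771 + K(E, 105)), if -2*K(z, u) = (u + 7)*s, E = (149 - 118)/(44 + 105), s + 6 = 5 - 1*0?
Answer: 1/18827 ≈ 5.3115e-5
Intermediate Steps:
s = -1 (s = -6 + (5 - 1*0) = -6 + (5 + 0) = -6 + 5 = -1)
E = 31/149 ≈ 0.20805
K(z, u) = 7/2 + u/2 (K(z, u) = -(u + 7)*(-1)/2 = -(7 + u)*(-1)/2 = -(-7 - u)/2 = 7/2 + u/2)
1/(18771 + K(E, 105)) = 1/(18771 + (7/2 + (1/2)*105)) = 1/(18771 + (7/2 + 105/2)) = 1/(18771 + 56) = 1/18827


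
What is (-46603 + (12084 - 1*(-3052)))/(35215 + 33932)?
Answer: -10489/23049 ≈ -0.45507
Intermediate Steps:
(-46603 + (12084 - 1*(-3052)))/(35215 + 33932) = (-46603 + (12084 + 3052))/69147 = (-46603 + 15136)*(1/69147) = -31467*1/69147 = -10489/23049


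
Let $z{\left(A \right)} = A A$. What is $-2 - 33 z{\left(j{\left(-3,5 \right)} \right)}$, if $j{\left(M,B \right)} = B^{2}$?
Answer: $-20627$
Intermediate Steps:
$z{\left(A \right)} = A^{2}$
$-2 - 33 z{\left(j{\left(-3,5 \right)} \right)} = -2 - 33 \left(5^{2}\right)^{2} = -2 - 33 \cdot 25^{2} = -2 - 20625 = -20627$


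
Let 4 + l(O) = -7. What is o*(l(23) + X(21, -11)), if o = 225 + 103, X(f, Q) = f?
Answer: 3280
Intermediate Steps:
l(O) = -11 (l(O) = -4 - 7 = -11)
o = 328
o*(l(23) + X(21, -11)) = 328*(-11 + 21) = 328*10 = 3280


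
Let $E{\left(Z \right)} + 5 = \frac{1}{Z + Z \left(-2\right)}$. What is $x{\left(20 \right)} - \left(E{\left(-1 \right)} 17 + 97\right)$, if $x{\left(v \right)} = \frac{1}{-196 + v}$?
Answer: $- \frac{5105}{176} \approx -29.006$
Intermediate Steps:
$E{\left(Z \right)} = -5 - \frac{1}{Z}$ ($E{\left(Z \right)} = -5 + \frac{1}{Z + Z \left(-2\right)} = -5 + \frac{1}{Z - 2 Z} = -5 + \frac{1}{\left(-1\right) Z} = -5 - \frac{1}{Z}$)
$x{\left(20 \right)} - \left(E{\left(-1 \right)} 17 + 97\right) = \frac{1}{-196 + 20} - \left(\left(-5 - \frac{1}{-1}\right) 17 + 97\right) = \frac{1}{-176} - \left(\left(-5 - -1\right) 17 + 97\right) = - \frac{1}{176} - \left(\left(-5 + 1\right) 17 + 97\right) = - \frac{1}{176} - \left(\left(-4\right) 17 + 97\right) = - \frac{1}{176} - \left(-68 + 97\right) = - \frac{1}{176} - 29 = - \frac{5105}{176}$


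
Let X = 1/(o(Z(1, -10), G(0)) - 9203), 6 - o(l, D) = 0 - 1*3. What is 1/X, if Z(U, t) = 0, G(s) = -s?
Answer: -9194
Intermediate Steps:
o(l, D) = 9 (o(l, D) = 6 - (0 - 1*3) = 6 - (0 - 3) = 6 - 1*(-3) = 6 + 3 = 9)
X = -1/9194 (X = 1/(9 - 9203) = 1/(-9194) = -1/9194 ≈ -0.00010877)
1/X = 1/(-1/9194) = -9194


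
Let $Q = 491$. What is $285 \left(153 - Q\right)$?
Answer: $-96330$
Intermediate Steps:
$285 \left(153 - Q\right) = 285 \left(153 - 491\right) = 285 \left(-338\right) = -96330$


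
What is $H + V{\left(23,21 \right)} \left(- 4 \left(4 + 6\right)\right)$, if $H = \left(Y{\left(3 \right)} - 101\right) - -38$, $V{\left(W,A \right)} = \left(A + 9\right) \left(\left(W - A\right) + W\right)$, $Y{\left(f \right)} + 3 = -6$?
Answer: $-30072$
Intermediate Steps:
$Y{\left(f \right)} = -9$ ($Y{\left(f \right)} = -3 - 6 = -9$)
$V{\left(W,A \right)} = \left(9 + A\right) \left(- A + 2 W\right)$
$H = -72$ ($H = \left(-9 - 101\right) - -38 = -110 + 38 = -72$)
$H + V{\left(23,21 \right)} \left(- 4 \left(4 + 6\right)\right) = -72 + \left(- 21^{2} - 189 + 18 \cdot 23 + 2 \cdot 21 \cdot 23\right) \left(- 4 \left(4 + 6\right)\right) = -72 + \left(\left(-1\right) 441 - 189 + 414 + 966\right) \left(\left(-4\right) 10\right) = -72 + \left(-441 - 189 + 414 + 966\right) \left(-40\right) = -72 + 750 \left(-40\right) = -72 - 30000 = -30072$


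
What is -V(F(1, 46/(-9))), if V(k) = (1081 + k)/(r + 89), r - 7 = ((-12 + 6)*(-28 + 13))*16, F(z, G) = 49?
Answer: -565/768 ≈ -0.73568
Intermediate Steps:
r = 1447 (r = 7 + ((-12 + 6)*(-28 + 13))*16 = 7 - 6*(-15)*16 = 7 + 90*16 = 7 + 1440 = 1447)
V(k) = 1081/1536 + k/1536 (V(k) = (1081 + k)/(1447 + 89) = (1081 + k)/1536 = (1081 + k)*(1/1536) = 1081/1536 + k/1536)
-V(F(1, 46/(-9))) = -(1081/1536 + (1/1536)*49) = -(1081/1536 + 49/1536) = -1*565/768 = -565/768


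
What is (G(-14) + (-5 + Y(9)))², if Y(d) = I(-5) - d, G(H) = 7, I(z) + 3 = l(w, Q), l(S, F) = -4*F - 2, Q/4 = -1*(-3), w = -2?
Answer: 3600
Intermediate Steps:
Q = 12 (Q = 4*(-1*(-3)) = 4*3 = 12)
l(S, F) = -2 - 4*F
I(z) = -53 (I(z) = -3 + (-2 - 4*12) = -3 + (-2 - 48) = -3 - 50 = -53)
Y(d) = -53 - d
(G(-14) + (-5 + Y(9)))² = (7 + (-5 + (-53 - 1*9)))² = (7 + (-5 + (-53 - 9)))² = (7 + (-5 - 62))² = (7 - 67)² = (-60)² = 3600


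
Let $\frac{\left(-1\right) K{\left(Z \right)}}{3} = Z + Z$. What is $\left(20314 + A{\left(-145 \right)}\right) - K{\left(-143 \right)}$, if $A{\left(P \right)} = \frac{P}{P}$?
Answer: $19457$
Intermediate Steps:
$K{\left(Z \right)} = - 6 Z$ ($K{\left(Z \right)} = - 3 \left(Z + Z\right) = - 3 \cdot 2 Z = - 6 Z$)
$A{\left(P \right)} = 1$
$\left(20314 + A{\left(-145 \right)}\right) - K{\left(-143 \right)} = \left(20314 + 1\right) - \left(-6\right) \left(-143\right) = 20315 - 858 = 19457$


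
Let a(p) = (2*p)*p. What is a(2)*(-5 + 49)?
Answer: 352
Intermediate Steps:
a(p) = 2*p**2
a(2)*(-5 + 49) = (2*2**2)*(-5 + 49) = (2*4)*44 = 8*44 = 352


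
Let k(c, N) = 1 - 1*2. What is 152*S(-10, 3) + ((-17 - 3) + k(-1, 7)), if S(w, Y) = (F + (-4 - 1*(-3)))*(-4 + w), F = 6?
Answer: -10661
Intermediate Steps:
k(c, N) = -1 (k(c, N) = 1 - 2 = -1)
S(w, Y) = -20 + 5*w (S(w, Y) = (6 + (-4 - 1*(-3)))*(-4 + w) = (6 + (-4 + 3))*(-4 + w) = (6 - 1)*(-4 + w) = 5*(-4 + w) = -20 + 5*w)
152*S(-10, 3) + ((-17 - 3) + k(-1, 7)) = 152*(-20 + 5*(-10)) + ((-17 - 3) - 1) = 152*(-20 - 50) + (-20 - 1) = 152*(-70) - 21 = -10640 - 21 = -10661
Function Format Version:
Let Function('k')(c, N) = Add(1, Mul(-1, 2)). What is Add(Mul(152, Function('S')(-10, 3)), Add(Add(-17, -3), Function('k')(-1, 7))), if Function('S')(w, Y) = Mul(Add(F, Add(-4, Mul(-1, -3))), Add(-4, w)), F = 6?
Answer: -10661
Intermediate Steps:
Function('k')(c, N) = -1 (Function('k')(c, N) = Add(1, -2) = -1)
Function('S')(w, Y) = Add(-20, Mul(5, w)) (Function('S')(w, Y) = Mul(Add(6, Add(-4, Mul(-1, -3))), Add(-4, w)) = Mul(Add(6, Add(-4, 3)), Add(-4, w)) = Mul(Add(6, -1), Add(-4, w)) = Mul(5, Add(-4, w)) = Add(-20, Mul(5, w)))
Add(Mul(152, Function('S')(-10, 3)), Add(Add(-17, -3), Function('k')(-1, 7))) = Add(Mul(152, Add(-20, Mul(5, -10))), Add(Add(-17, -3), -1)) = Add(Mul(152, Add(-20, -50)), Add(-20, -1)) = Add(Mul(152, -70), -21) = Add(-10640, -21) = -10661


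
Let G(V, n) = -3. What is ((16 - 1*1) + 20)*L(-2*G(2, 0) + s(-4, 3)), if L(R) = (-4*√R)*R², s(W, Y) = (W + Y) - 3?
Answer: -560*√2 ≈ -791.96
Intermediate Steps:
s(W, Y) = -3 + W + Y
L(R) = -4*R^(5/2)
((16 - 1*1) + 20)*L(-2*G(2, 0) + s(-4, 3)) = ((16 - 1*1) + 20)*(-4*(-2*(-3) + (-3 - 4 + 3))^(5/2)) = ((16 - 1) + 20)*(-4*(6 - 4)^(5/2)) = (15 + 20)*(-16*√2) = 35*(-16*√2) = -560*√2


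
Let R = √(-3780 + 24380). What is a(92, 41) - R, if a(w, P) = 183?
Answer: 183 - 10*√206 ≈ 39.473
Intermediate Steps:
R = 10*√206 (R = √20600 = 10*√206 ≈ 143.53)
a(92, 41) - R = 183 - 10*√206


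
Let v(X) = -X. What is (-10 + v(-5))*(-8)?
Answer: 40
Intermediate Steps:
(-10 + v(-5))*(-8) = (-10 - 1*(-5))*(-8) = (-10 + 5)*(-8) = -5*(-8) = 40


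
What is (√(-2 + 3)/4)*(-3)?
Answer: -¾ ≈ -0.75000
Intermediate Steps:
(√(-2 + 3)/4)*(-3) = (√1*(¼))*(-3) = (1*(¼))*(-3) = (¼)*(-3) = -¾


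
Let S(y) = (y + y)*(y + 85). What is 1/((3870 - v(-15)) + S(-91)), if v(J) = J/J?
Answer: 1/4961 ≈ 0.00020157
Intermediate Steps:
v(J) = 1
S(y) = 2*y*(85 + y) (S(y) = (2*y)*(85 + y) = 2*y*(85 + y))
1/((3870 - v(-15)) + S(-91)) = 1/((3870 - 1*1) + 2*(-91)*(85 - 91)) = 1/((3870 - 1) + 2*(-91)*(-6)) = 1/(3869 + 1092) = 1/4961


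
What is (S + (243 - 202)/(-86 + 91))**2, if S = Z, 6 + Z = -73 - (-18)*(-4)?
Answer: 509796/25 ≈ 20392.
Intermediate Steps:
Z = -151 (Z = -6 + (-73 - (-18)*(-4)) = -6 + (-73 - 1*72) = -6 + (-73 - 72) = -6 - 145 = -151)
S = -151
(S + (243 - 202)/(-86 + 91))**2 = (-151 + (243 - 202)/(-86 + 91))**2 = (-151 + 41/5)**2 = (-714/5)**2 = 509796/25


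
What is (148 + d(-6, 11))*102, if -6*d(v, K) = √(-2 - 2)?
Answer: 15096 - 34*I ≈ 15096.0 - 34.0*I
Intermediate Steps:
d(v, K) = -I/3 (d(v, K) = -√(-2 - 2)/6 = -I/3)
(148 + d(-6, 11))*102 = (148 - I/3)*102 = 15096 - 34*I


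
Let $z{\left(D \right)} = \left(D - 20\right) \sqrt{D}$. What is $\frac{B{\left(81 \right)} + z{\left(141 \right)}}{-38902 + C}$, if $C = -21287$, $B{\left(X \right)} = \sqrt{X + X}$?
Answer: $- \frac{121 \sqrt{141}}{60189} - \frac{3 \sqrt{2}}{20063} \approx -0.024083$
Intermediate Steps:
$B{\left(X \right)} = \sqrt{2} \sqrt{X}$ ($B{\left(X \right)} = \sqrt{2 X} = \sqrt{2} \sqrt{X}$)
$z{\left(D \right)} = \sqrt{D} \left(-20 + D\right)$ ($z{\left(D \right)} = \left(-20 + D\right) \sqrt{D} = \sqrt{D} \left(-20 + D\right)$)
$\frac{B{\left(81 \right)} + z{\left(141 \right)}}{-38902 + C} = \frac{\sqrt{2} \sqrt{81} + \sqrt{141} \left(-20 + 141\right)}{-38902 - 21287} = \frac{\sqrt{2} \cdot 9 + \sqrt{141} \cdot 121}{-60189} = \left(9 \sqrt{2} + 121 \sqrt{141}\right) \left(- \frac{1}{60189}\right) = - \frac{121 \sqrt{141}}{60189} - \frac{3 \sqrt{2}}{20063}$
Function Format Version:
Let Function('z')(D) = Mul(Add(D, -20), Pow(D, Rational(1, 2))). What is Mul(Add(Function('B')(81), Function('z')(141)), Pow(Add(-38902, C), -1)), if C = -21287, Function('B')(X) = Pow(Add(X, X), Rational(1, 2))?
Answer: Add(Mul(Rational(-121, 60189), Pow(141, Rational(1, 2))), Mul(Rational(-3, 20063), Pow(2, Rational(1, 2)))) ≈ -0.024083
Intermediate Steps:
Function('B')(X) = Mul(Pow(2, Rational(1, 2)), Pow(X, Rational(1, 2))) (Function('B')(X) = Pow(Mul(2, X), Rational(1, 2)) = Mul(Pow(2, Rational(1, 2)), Pow(X, Rational(1, 2))))
Function('z')(D) = Mul(Pow(D, Rational(1, 2)), Add(-20, D)) (Function('z')(D) = Mul(Add(-20, D), Pow(D, Rational(1, 2))) = Mul(Pow(D, Rational(1, 2)), Add(-20, D)))
Mul(Add(Function('B')(81), Function('z')(141)), Pow(Add(-38902, C), -1)) = Mul(Add(Mul(Pow(2, Rational(1, 2)), Pow(81, Rational(1, 2))), Mul(Pow(141, Rational(1, 2)), Add(-20, 141))), Pow(Add(-38902, -21287), -1)) = Mul(Add(Mul(Pow(2, Rational(1, 2)), 9), Mul(Pow(141, Rational(1, 2)), 121)), Pow(-60189, -1)) = Mul(Add(Mul(9, Pow(2, Rational(1, 2))), Mul(121, Pow(141, Rational(1, 2)))), Rational(-1, 60189)) = Add(Mul(Rational(-121, 60189), Pow(141, Rational(1, 2))), Mul(Rational(-3, 20063), Pow(2, Rational(1, 2))))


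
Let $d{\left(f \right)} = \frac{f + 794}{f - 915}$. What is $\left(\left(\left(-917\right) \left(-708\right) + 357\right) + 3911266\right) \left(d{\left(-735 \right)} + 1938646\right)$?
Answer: $\frac{14589119974817419}{1650} \approx 8.8419 \cdot 10^{12}$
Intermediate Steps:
$d{\left(f \right)} = \frac{794 + f}{-915 + f}$
$\left(\left(\left(-917\right) \left(-708\right) + 357\right) + 3911266\right) \left(d{\left(-735 \right)} + 1938646\right) = \left(\left(\left(-917\right) \left(-708\right) + 357\right) + 3911266\right) \left(\frac{794 - 735}{-915 - 735} + 1938646\right) = \left(\left(649236 + 357\right) + 3911266\right) \left(\frac{1}{-1650} \cdot 59 + 1938646\right) = \left(649593 + 3911266\right) \left(\left(- \frac{1}{1650}\right) 59 + 1938646\right) = 4560859 \left(- \frac{59}{1650} + 1938646\right) = 4560859 \cdot \frac{3198765841}{1650} = \frac{14589119974817419}{1650}$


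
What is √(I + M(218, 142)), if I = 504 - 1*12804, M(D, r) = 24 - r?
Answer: I*√12418 ≈ 111.44*I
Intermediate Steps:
I = -12300 (I = 504 - 12804 = -12300)
√(I + M(218, 142)) = √(-12300 + (24 - 1*142)) = √(-12300 + (24 - 142)) = √(-12300 - 118) = √(-12418) = I*√12418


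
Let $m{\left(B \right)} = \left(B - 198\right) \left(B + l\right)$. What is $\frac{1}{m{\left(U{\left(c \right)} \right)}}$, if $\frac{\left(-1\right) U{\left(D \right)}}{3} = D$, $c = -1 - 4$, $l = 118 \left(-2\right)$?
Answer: $\frac{1}{40443} \approx 2.4726 \cdot 10^{-5}$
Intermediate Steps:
$l = -236$
$c = -5$ ($c = -1 - 4 = -5$)
$U{\left(D \right)} = - 3 D$
$m{\left(B \right)} = \left(-236 + B\right) \left(-198 + B\right)$ ($m{\left(B \right)} = \left(B - 198\right) \left(B - 236\right) = \left(-198 + B\right) \left(-236 + B\right) = \left(-236 + B\right) \left(-198 + B\right)$)
$\frac{1}{m{\left(U{\left(c \right)} \right)}} = \frac{1}{46728 + \left(\left(-3\right) \left(-5\right)\right)^{2} - 434 \left(\left(-3\right) \left(-5\right)\right)} = \frac{1}{46728 + 15^{2} - 6510} = \frac{1}{46728 + 225 - 6510} = \frac{1}{40443}$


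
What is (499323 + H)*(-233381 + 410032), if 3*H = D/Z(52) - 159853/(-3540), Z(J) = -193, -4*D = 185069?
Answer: 90413251422229987/1024830 ≈ 8.8223e+10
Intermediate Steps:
D = -185069/4 (D = -¼*185069 = -185069/4 ≈ -46267.)
H = 97318847/1024830 (H = (-185069/4/(-193) - 159853/(-3540))/3 = (-185069/4*(-1/193) - 159853*(-1/3540))/3 = (185069/772 + 159853/3540)/3 = (⅓)*(97318847/341610) = 97318847/1024830 ≈ 94.961)
(499323 + H)*(-233381 + 410032) = (499323 + 97318847/1024830)*(-233381 + 410032) = (511818508937/1024830)*176651 = 90413251422229987/1024830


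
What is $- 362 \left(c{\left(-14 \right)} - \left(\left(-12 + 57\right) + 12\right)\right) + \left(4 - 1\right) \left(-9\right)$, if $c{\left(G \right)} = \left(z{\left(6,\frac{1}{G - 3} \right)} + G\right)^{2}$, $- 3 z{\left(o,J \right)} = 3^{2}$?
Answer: $-84011$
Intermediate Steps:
$z{\left(o,J \right)} = -3$ ($z{\left(o,J \right)} = - \frac{3^{2}}{3} = \left(- \frac{1}{3}\right) 9 = -3$)
$c{\left(G \right)} = \left(-3 + G\right)^{2}$
$- 362 \left(c{\left(-14 \right)} - \left(\left(-12 + 57\right) + 12\right)\right) + \left(4 - 1\right) \left(-9\right) = - 362 \left(\left(-3 - 14\right)^{2} - \left(\left(-12 + 57\right) + 12\right)\right) + \left(4 - 1\right) \left(-9\right) = - 362 \left(\left(-17\right)^{2} - \left(45 + 12\right)\right) + 3 \left(-9\right) = - 362 \left(289 - 57\right) - 27 = \left(-362\right) 232 - 27 = -83984 - 27 = -84011$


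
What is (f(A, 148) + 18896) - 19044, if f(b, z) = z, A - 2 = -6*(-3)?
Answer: 0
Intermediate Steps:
A = 20 (A = 2 - 6*(-3) = 2 + 18 = 20)
(f(A, 148) + 18896) - 19044 = (148 + 18896) - 19044 = 19044 - 19044 = 0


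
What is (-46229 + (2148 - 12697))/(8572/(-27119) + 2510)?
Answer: -256627097/11343353 ≈ -22.624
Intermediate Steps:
(-46229 + (2148 - 12697))/(8572/(-27119) + 2510) = (-46229 - 10549)/(8572*(-1/27119) + 2510) = -56778/(-8572/27119 + 2510) = -56778/68060118/27119 = -56778*27119/68060118 = -256627097/11343353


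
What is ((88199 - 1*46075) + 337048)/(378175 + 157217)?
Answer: 94793/133848 ≈ 0.70821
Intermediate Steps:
((88199 - 1*46075) + 337048)/(378175 + 157217) = ((88199 - 46075) + 337048)/535392 = (42124 + 337048)*(1/535392) = 379172*(1/535392) = 94793/133848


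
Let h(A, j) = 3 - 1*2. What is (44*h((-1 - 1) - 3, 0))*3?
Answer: 132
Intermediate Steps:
h(A, j) = 1 (h(A, j) = 3 - 2 = 1)
(44*h((-1 - 1) - 3, 0))*3 = (44*1)*3 = 44*3 = 132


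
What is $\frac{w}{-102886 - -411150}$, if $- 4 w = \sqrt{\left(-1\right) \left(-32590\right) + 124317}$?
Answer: $- \frac{\sqrt{156907}}{1233056} \approx -0.00032125$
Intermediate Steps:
$w = - \frac{\sqrt{156907}}{4}$ ($w = - \frac{\sqrt{\left(-1\right) \left(-32590\right) + 124317}}{4} = - \frac{\sqrt{32590 + 124317}}{4} = - \frac{\sqrt{156907}}{4} \approx -99.029$)
$\frac{w}{-102886 - -411150} = \frac{\left(- \frac{1}{4}\right) \sqrt{156907}}{-102886 - -411150} = \frac{\left(- \frac{1}{4}\right) \sqrt{156907}}{-102886 + 411150} = \frac{\left(- \frac{1}{4}\right) \sqrt{156907}}{308264} = - \frac{\sqrt{156907}}{4} \cdot \frac{1}{308264} = - \frac{\sqrt{156907}}{1233056}$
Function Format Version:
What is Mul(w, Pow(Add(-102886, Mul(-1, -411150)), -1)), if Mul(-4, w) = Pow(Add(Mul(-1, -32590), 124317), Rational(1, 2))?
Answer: Mul(Rational(-1, 1233056), Pow(156907, Rational(1, 2))) ≈ -0.00032125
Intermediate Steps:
w = Mul(Rational(-1, 4), Pow(156907, Rational(1, 2))) (w = Mul(Rational(-1, 4), Pow(Add(Mul(-1, -32590), 124317), Rational(1, 2))) = Mul(Rational(-1, 4), Pow(Add(32590, 124317), Rational(1, 2))) = Mul(Rational(-1, 4), Pow(156907, Rational(1, 2))) ≈ -99.029)
Mul(w, Pow(Add(-102886, Mul(-1, -411150)), -1)) = Mul(Mul(Rational(-1, 4), Pow(156907, Rational(1, 2))), Pow(Add(-102886, Mul(-1, -411150)), -1)) = Mul(Mul(Rational(-1, 4), Pow(156907, Rational(1, 2))), Pow(Add(-102886, 411150), -1)) = Mul(Mul(Rational(-1, 4), Pow(156907, Rational(1, 2))), Pow(308264, -1)) = Mul(Mul(Rational(-1, 4), Pow(156907, Rational(1, 2))), Rational(1, 308264)) = Mul(Rational(-1, 1233056), Pow(156907, Rational(1, 2)))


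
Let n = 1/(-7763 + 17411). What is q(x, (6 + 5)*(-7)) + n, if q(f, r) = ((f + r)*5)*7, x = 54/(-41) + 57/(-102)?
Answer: -18564463823/6724656 ≈ -2760.7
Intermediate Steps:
n = 1/9648 ≈ 0.00010365
x = -2615/1394 (x = 54*(-1/41) + 57*(-1/102) = -54/41 - 19/34 = -2615/1394 ≈ -1.8759)
q(f, r) = 35*f + 35*r (q(f, r) = (5*f + 5*r)*7 = 35*f + 35*r)
q(x, (6 + 5)*(-7)) + n = (35*(-2615/1394) + 35*((6 + 5)*(-7))) + 1/9648 = (-91525/1394 + 35*(11*(-7))) + 1/9648 = (-91525/1394 + 35*(-77)) + 1/9648 = (-91525/1394 - 2695) + 1/9648 = -3848355/1394 + 1/9648 = -18564463823/6724656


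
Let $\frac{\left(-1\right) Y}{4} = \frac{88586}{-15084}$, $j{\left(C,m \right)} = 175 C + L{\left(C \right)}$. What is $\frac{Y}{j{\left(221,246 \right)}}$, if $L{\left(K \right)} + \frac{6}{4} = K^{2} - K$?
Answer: $\frac{177172}{658367577} \approx 0.00026911$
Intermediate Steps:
$L{\left(K \right)} = - \frac{3}{2} + K^{2} - K$ ($L{\left(K \right)} = - \frac{3}{2} + \left(K^{2} - K\right) = - \frac{3}{2} + K^{2} - K$)
$j{\left(C,m \right)} = - \frac{3}{2} + C^{2} + 174 C$ ($j{\left(C,m \right)} = 175 C - \left(\frac{3}{2} + C - C^{2}\right) = - \frac{3}{2} + C^{2} + 174 C$)
$Y = \frac{88586}{3771}$ ($Y = - 4 \frac{88586}{-15084} = - 4 \cdot 88586 \left(- \frac{1}{15084}\right) = \left(-4\right) \left(- \frac{44293}{7542}\right) = \frac{88586}{3771} \approx 23.491$)
$\frac{Y}{j{\left(221,246 \right)}} = \frac{88586}{3771 \left(- \frac{3}{2} + 221^{2} + 174 \cdot 221\right)} = \frac{88586}{3771 \left(- \frac{3}{2} + 48841 + 38454\right)} = \frac{88586}{3771 \cdot \frac{174587}{2}} = \frac{88586}{3771} \cdot \frac{2}{174587} = \frac{177172}{658367577}$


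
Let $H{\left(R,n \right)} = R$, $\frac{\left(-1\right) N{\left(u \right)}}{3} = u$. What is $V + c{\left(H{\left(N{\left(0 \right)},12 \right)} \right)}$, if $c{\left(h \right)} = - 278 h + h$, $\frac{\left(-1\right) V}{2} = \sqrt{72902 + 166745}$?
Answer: $- 2 \sqrt{239647} \approx -979.08$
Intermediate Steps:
$N{\left(u \right)} = - 3 u$
$V = - 2 \sqrt{239647}$ ($V = - 2 \sqrt{72902 + 166745} = - 2 \sqrt{239647} \approx -979.08$)
$c{\left(h \right)} = - 277 h$
$V + c{\left(H{\left(N{\left(0 \right)},12 \right)} \right)} = - 2 \sqrt{239647} - 277 \left(\left(-3\right) 0\right) = - 2 \sqrt{239647} - 0 = - 2 \sqrt{239647} + 0 = - 2 \sqrt{239647}$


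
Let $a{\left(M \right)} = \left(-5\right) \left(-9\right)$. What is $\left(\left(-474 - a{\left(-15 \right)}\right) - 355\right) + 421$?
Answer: $-453$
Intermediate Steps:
$a{\left(M \right)} = 45$
$\left(\left(-474 - a{\left(-15 \right)}\right) - 355\right) + 421 = \left(\left(-474 - 45\right) - 355\right) + 421 = \left(-519 - 355\right) + 421 = -874 + 421 = -453$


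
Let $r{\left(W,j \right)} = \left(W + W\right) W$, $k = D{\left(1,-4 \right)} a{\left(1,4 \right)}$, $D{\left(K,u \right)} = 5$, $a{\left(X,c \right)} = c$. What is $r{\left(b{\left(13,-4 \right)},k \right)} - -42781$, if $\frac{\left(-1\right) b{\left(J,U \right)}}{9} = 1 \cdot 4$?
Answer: $45373$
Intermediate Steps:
$b{\left(J,U \right)} = -36$ ($b{\left(J,U \right)} = - 9 \cdot 1 \cdot 4 = \left(-9\right) 4 = -36$)
$k = 20$ ($k = 5 \cdot 4 = 20$)
$r{\left(W,j \right)} = 2 W^{2}$ ($r{\left(W,j \right)} = 2 W W = 2 W^{2}$)
$r{\left(b{\left(13,-4 \right)},k \right)} - -42781 = 2 \left(-36\right)^{2} - -42781 = 2 \cdot 1296 + 42781 = 2592 + 42781 = 45373$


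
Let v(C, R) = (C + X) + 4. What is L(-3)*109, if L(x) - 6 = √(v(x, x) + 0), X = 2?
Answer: 654 + 109*√3 ≈ 842.79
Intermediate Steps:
v(C, R) = 6 + C (v(C, R) = (C + 2) + 4 = (2 + C) + 4 = 6 + C)
L(x) = 6 + √(6 + x) (L(x) = 6 + √((6 + x) + 0) = 6 + √(6 + x))
L(-3)*109 = (6 + √(6 - 3))*109 = (6 + √3)*109 = 654 + 109*√3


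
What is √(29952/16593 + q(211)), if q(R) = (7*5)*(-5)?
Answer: I*√5298371671/5531 ≈ 13.16*I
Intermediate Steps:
q(R) = -175 (q(R) = 35*(-5) = -175)
√(29952/16593 + q(211)) = √(29952/16593 - 175) = √(29952*(1/16593) - 175) = √(9984/5531 - 175) = √(-957941/5531) = I*√5298371671/5531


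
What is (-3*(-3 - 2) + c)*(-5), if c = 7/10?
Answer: -157/2 ≈ -78.500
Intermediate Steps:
c = 7/10 (c = 7*(⅒) = 7/10 ≈ 0.70000)
(-3*(-3 - 2) + c)*(-5) = (-3*(-3 - 2) + 7/10)*(-5) = (-3*(-5) + 7/10)*(-5) = (15 + 7/10)*(-5) = (157/10)*(-5) = -157/2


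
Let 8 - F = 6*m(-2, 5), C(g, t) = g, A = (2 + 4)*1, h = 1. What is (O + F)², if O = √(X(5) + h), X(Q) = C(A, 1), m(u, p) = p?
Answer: (22 - √7)² ≈ 374.59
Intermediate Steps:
A = 6 (A = 6*1 = 6)
X(Q) = 6
O = √7 (O = √(6 + 1) = √7 ≈ 2.6458)
F = -22 (F = 8 - 6*5 = 8 - 1*30 = 8 - 30 = -22)
(O + F)² = (√7 - 22)² = (-22 + √7)²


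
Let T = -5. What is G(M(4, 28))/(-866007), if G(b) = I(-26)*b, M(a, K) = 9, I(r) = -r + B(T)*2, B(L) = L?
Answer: -16/96223 ≈ -0.00016628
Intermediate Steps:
I(r) = -10 - r (I(r) = -r - 5*2 = -r - 10 = -10 - r)
G(b) = 16*b (G(b) = (-10 - 1*(-26))*b = (-10 + 26)*b = 16*b)
G(M(4, 28))/(-866007) = (16*9)/(-866007) = 144*(-1/866007) = -16/96223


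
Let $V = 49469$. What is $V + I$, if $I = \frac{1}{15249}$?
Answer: $\frac{754352782}{15249} \approx 49469.0$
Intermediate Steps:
$I = \frac{1}{15249} \approx 6.5578 \cdot 10^{-5}$
$V + I = 49469 + \frac{1}{15249} = \frac{754352782}{15249}$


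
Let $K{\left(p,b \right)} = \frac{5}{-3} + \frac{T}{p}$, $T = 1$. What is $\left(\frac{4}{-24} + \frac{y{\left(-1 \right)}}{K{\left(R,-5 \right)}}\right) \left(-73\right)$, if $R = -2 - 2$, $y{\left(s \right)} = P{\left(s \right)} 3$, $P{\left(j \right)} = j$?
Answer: $- \frac{14089}{138} \approx -102.09$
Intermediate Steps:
$y{\left(s \right)} = 3 s$ ($y{\left(s \right)} = s 3 = 3 s$)
$R = -4$
$K{\left(p,b \right)} = - \frac{5}{3} + \frac{1}{p}$ ($K{\left(p,b \right)} = \frac{5}{-3} + 1 \frac{1}{p} = 5 \left(- \frac{1}{3}\right) + \frac{1}{p} = - \frac{5}{3} + \frac{1}{p}$)
$\left(\frac{4}{-24} + \frac{y{\left(-1 \right)}}{K{\left(R,-5 \right)}}\right) \left(-73\right) = \left(\frac{4}{-24} + \frac{3 \left(-1\right)}{- \frac{5}{3} + \frac{1}{-4}}\right) \left(-73\right) = \left(4 \left(- \frac{1}{24}\right) - \frac{3}{- \frac{5}{3} - \frac{1}{4}}\right) \left(-73\right) = \left(- \frac{1}{6} - \frac{3}{- \frac{23}{12}}\right) \left(-73\right) = \left(- \frac{1}{6} - - \frac{36}{23}\right) \left(-73\right) = \left(- \frac{1}{6} + \frac{36}{23}\right) \left(-73\right) = \frac{193}{138} \left(-73\right) = - \frac{14089}{138}$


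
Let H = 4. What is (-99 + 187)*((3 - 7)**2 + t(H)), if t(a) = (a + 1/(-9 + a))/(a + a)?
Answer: 7249/5 ≈ 1449.8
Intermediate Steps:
t(a) = (a + 1/(-9 + a))/(2*a) (t(a) = (a + 1/(-9 + a))/((2*a)) = (a + 1/(-9 + a))*(1/(2*a)) = (a + 1/(-9 + a))/(2*a))
(-99 + 187)*((3 - 7)**2 + t(H)) = (-99 + 187)*((3 - 7)**2 + (1/2)*(1 + 4**2 - 9*4)/(4*(-9 + 4))) = 88*((-4)**2 + (1/2)*(1/4)*(1 + 16 - 36)/(-5)) = 88*(16 + (1/2)*(1/4)*(-1/5)*(-19)) = 88*(16 + 19/40) = 88*(659/40) = 7249/5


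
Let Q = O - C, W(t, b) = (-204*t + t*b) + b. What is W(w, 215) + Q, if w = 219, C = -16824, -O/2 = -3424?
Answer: 26296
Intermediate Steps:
O = 6848 (O = -2*(-3424) = 6848)
W(t, b) = b - 204*t + b*t (W(t, b) = (-204*t + b*t) + b = b - 204*t + b*t)
Q = 23672 (Q = 6848 - 1*(-16824) = 6848 + 16824 = 23672)
W(w, 215) + Q = (215 - 204*219 + 215*219) + 23672 = (215 - 44676 + 47085) + 23672 = 2624 + 23672 = 26296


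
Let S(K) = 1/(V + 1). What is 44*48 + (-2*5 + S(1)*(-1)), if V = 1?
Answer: 4203/2 ≈ 2101.5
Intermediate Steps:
S(K) = ½ (S(K) = 1/(1 + 1) = 1/2 = ½)
44*48 + (-2*5 + S(1)*(-1)) = 44*48 + (-2*5 + (½)*(-1)) = 2112 + (-10 - ½) = 2112 - 21/2 = 4203/2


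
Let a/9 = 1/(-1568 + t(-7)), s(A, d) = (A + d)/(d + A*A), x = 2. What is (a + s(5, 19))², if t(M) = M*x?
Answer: 88228449/302829604 ≈ 0.29135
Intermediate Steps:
t(M) = 2*M (t(M) = M*2 = 2*M)
s(A, d) = (A + d)/(d + A²)
a = -9/1582 (a = 9/(-1568 + 2*(-7)) = 9/(-1568 - 14) = 9/(-1582) = 9*(-1/1582) = -9/1582 ≈ -0.0056890)
(a + s(5, 19))² = (-9/1582 + (5 + 19)/(19 + 5²))² = (-9/1582 + 24/(19 + 25))² = (-9/1582 + 24/44)² = (-9/1582 + (1/44)*24)² = (-9/1582 + 6/11)² = (9393/17402)² = 88228449/302829604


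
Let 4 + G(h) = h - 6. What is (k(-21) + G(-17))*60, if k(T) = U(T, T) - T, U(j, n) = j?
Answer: -1620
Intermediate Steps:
G(h) = -10 + h (G(h) = -4 + (h - 6) = -4 + (-6 + h) = -10 + h)
k(T) = 0 (k(T) = T - T = 0)
(k(-21) + G(-17))*60 = (0 + (-10 - 17))*60 = (0 - 27)*60 = -27*60 = -1620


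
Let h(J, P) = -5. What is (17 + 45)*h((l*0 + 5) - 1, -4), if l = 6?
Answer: -310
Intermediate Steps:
(17 + 45)*h((l*0 + 5) - 1, -4) = (17 + 45)*(-5) = 62*(-5) = -310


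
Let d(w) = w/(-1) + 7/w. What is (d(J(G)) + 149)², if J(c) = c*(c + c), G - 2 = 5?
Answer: 511225/196 ≈ 2608.3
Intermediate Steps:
G = 7 (G = 2 + 5 = 7)
J(c) = 2*c² (J(c) = c*(2*c) = 2*c²)
d(w) = -w + 7/w (d(w) = w*(-1) + 7/w = -w + 7/w)
(d(J(G)) + 149)² = ((-2*7² + 7/((2*7²))) + 149)² = ((-2*49 + 7/((2*49))) + 149)² = ((-1*98 + 7/98) + 149)² = ((-98 + 7*(1/98)) + 149)² = ((-98 + 1/14) + 149)² = (-1371/14 + 149)² = (715/14)² = 511225/196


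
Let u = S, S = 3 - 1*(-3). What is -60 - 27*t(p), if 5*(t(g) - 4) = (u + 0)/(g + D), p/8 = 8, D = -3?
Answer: -51402/305 ≈ -168.53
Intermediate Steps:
S = 6 (S = 3 + 3 = 6)
p = 64 (p = 8*8 = 64)
u = 6
t(g) = 4 + 6/(5*(-3 + g)) (t(g) = 4 + ((6 + 0)/(g - 3))/5 = 4 + (6/(-3 + g))/5 = 4 + 6/(5*(-3 + g)))
-60 - 27*t(p) = -60 - 54*(-27 + 10*64)/(5*(-3 + 64)) = -60 - 54*(-27 + 640)/(5*61) = -60 - 54*613/(5*61) = -60 - 27*1226/305 = -60 - 33102/305 = -51402/305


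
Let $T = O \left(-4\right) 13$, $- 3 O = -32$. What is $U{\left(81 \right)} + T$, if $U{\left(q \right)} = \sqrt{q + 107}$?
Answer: $- \frac{1664}{3} + 2 \sqrt{47} \approx -540.96$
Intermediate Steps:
$O = \frac{32}{3}$ ($O = \left(- \frac{1}{3}\right) \left(-32\right) = \frac{32}{3} \approx 10.667$)
$U{\left(q \right)} = \sqrt{107 + q}$
$T = - \frac{1664}{3}$ ($T = \frac{32}{3} \left(-4\right) 13 = \left(- \frac{128}{3}\right) 13 = - \frac{1664}{3} \approx -554.67$)
$U{\left(81 \right)} + T = \sqrt{107 + 81} - \frac{1664}{3} = \sqrt{188} - \frac{1664}{3} = 2 \sqrt{47} - \frac{1664}{3} = - \frac{1664}{3} + 2 \sqrt{47}$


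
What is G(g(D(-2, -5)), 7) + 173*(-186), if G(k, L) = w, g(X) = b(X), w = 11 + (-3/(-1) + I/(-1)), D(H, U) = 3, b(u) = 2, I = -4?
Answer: -32160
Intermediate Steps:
w = 18 (w = 11 + (-3/(-1) - 4/(-1)) = 11 + (-3*(-1) - 4*(-1)) = 11 + (3 + 4) = 11 + 7 = 18)
g(X) = 2
G(k, L) = 18
G(g(D(-2, -5)), 7) + 173*(-186) = 18 + 173*(-186) = 18 - 32178 = -32160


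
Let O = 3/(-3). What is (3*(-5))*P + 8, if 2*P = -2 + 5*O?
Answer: 121/2 ≈ 60.500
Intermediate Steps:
O = -1 (O = 3*(-⅓) = -1)
P = -7/2 (P = (-2 + 5*(-1))/2 = (-2 - 5)/2 = (½)*(-7) = -7/2 ≈ -3.5000)
(3*(-5))*P + 8 = (3*(-5))*(-7/2) + 8 = -15*(-7/2) + 8 = 105/2 + 8 = 121/2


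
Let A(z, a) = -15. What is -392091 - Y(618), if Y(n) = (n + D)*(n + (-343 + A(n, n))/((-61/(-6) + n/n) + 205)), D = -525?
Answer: -582886041/1297 ≈ -4.4941e+5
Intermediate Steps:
Y(n) = (-525 + n)*(-2148/1297 + n) (Y(n) = (n - 525)*(n + (-343 - 15)/((-61/(-6) + n/n) + 205)) = (-525 + n)*(n - 358/((-61*(-⅙) + 1) + 205)) = (-525 + n)*(n - 358/((61/6 + 1) + 205)) = (-525 + n)*(n - 358/(67/6 + 205)) = (-525 + n)*(n - 358/1297/6) = (-525 + n)*(n - 358*6/1297) = (-525 + n)*(n - 2148/1297) = (-525 + n)*(-2148/1297 + n))
-392091 - Y(618) = -392091 - (1127700/1297 + 618² - 683073/1297*618) = -392091 - (1127700/1297 + 381924 - 422139114/1297) = -392091 - 1*74344014/1297 = -392091 - 74344014/1297 = -582886041/1297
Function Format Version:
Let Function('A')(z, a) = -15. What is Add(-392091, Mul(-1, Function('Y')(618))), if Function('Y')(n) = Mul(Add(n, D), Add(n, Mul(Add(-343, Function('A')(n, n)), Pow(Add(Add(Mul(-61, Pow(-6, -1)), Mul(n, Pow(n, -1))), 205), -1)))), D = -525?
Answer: Rational(-582886041, 1297) ≈ -4.4941e+5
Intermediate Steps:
Function('Y')(n) = Mul(Add(-525, n), Add(Rational(-2148, 1297), n)) (Function('Y')(n) = Mul(Add(n, -525), Add(n, Mul(Add(-343, -15), Pow(Add(Add(Mul(-61, Pow(-6, -1)), Mul(n, Pow(n, -1))), 205), -1)))) = Mul(Add(-525, n), Add(n, Mul(-358, Pow(Add(Add(Mul(-61, Rational(-1, 6)), 1), 205), -1)))) = Mul(Add(-525, n), Add(n, Mul(-358, Pow(Add(Add(Rational(61, 6), 1), 205), -1)))) = Mul(Add(-525, n), Add(n, Mul(-358, Pow(Add(Rational(67, 6), 205), -1)))) = Mul(Add(-525, n), Add(n, Mul(-358, Pow(Rational(1297, 6), -1)))) = Mul(Add(-525, n), Add(n, Mul(-358, Rational(6, 1297)))) = Mul(Add(-525, n), Add(n, Rational(-2148, 1297))) = Mul(Add(-525, n), Add(Rational(-2148, 1297), n)))
Add(-392091, Mul(-1, Function('Y')(618))) = Add(-392091, Mul(-1, Add(Rational(1127700, 1297), Pow(618, 2), Mul(Rational(-683073, 1297), 618)))) = Add(-392091, Mul(-1, Add(Rational(1127700, 1297), 381924, Rational(-422139114, 1297)))) = Add(-392091, Mul(-1, Rational(74344014, 1297))) = Add(-392091, Rational(-74344014, 1297)) = Rational(-582886041, 1297)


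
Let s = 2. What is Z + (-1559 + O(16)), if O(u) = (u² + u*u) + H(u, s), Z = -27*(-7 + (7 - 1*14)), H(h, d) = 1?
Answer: -668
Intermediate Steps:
Z = 378 (Z = -27*(-7 + (7 - 14)) = -27*(-7 - 7) = -27*(-14) = 378)
O(u) = 1 + 2*u² (O(u) = (u² + u*u) + 1 = (u² + u²) + 1 = 2*u² + 1 = 1 + 2*u²)
Z + (-1559 + O(16)) = 378 + (-1559 + (1 + 2*16²)) = 378 + (-1559 + (1 + 2*256)) = 378 + (-1559 + (1 + 512)) = 378 + (-1559 + 513) = 378 - 1046 = -668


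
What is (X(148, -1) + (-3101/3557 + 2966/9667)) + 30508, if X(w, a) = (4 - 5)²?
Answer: 1049048371866/34385519 ≈ 30508.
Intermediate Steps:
X(w, a) = 1 (X(w, a) = (-1)² = 1)
(X(148, -1) + (-3101/3557 + 2966/9667)) + 30508 = (1 + (-3101/3557 + 2966/9667)) + 30508 = (1 - 19427305/34385519) + 30508 = 14958214/34385519 + 30508 = 1049048371866/34385519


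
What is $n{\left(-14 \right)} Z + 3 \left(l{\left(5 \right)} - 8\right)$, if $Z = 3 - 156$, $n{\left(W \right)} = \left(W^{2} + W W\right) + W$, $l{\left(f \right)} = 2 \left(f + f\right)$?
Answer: $-57798$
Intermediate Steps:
$l{\left(f \right)} = 4 f$ ($l{\left(f \right)} = 2 \cdot 2 f = 4 f$)
$n{\left(W \right)} = W + 2 W^{2}$ ($n{\left(W \right)} = \left(W^{2} + W^{2}\right) + W = 2 W^{2} + W = W + 2 W^{2}$)
$Z = -153$
$n{\left(-14 \right)} Z + 3 \left(l{\left(5 \right)} - 8\right) = - 14 \left(1 + 2 \left(-14\right)\right) \left(-153\right) + 3 \left(4 \cdot 5 - 8\right) = - 14 \left(1 - 28\right) \left(-153\right) + 3 \left(20 - 8\right) = \left(-14\right) \left(-27\right) \left(-153\right) + 3 \cdot 12 = 378 \left(-153\right) + 36 = -57834 + 36 = -57798$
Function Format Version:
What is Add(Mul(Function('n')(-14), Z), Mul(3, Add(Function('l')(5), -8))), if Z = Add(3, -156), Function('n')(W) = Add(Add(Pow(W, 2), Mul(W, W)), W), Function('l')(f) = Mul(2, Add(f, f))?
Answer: -57798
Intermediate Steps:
Function('l')(f) = Mul(4, f) (Function('l')(f) = Mul(2, Mul(2, f)) = Mul(4, f))
Function('n')(W) = Add(W, Mul(2, Pow(W, 2))) (Function('n')(W) = Add(Add(Pow(W, 2), Pow(W, 2)), W) = Add(Mul(2, Pow(W, 2)), W) = Add(W, Mul(2, Pow(W, 2))))
Z = -153
Add(Mul(Function('n')(-14), Z), Mul(3, Add(Function('l')(5), -8))) = Add(Mul(Mul(-14, Add(1, Mul(2, -14))), -153), Mul(3, Add(Mul(4, 5), -8))) = Add(Mul(Mul(-14, Add(1, -28)), -153), Mul(3, Add(20, -8))) = Add(Mul(Mul(-14, -27), -153), Mul(3, 12)) = Add(Mul(378, -153), 36) = Add(-57834, 36) = -57798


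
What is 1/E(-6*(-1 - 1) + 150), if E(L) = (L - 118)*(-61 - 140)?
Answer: -1/8844 ≈ -0.00011307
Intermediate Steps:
E(L) = 23718 - 201*L (E(L) = (-118 + L)*(-201) = 23718 - 201*L)
1/E(-6*(-1 - 1) + 150) = 1/(23718 - 201*(-6*(-1 - 1) + 150)) = 1/(23718 - 201*(-6*(-2) + 150)) = 1/(23718 - 201*(12 + 150)) = 1/(23718 - 201*162) = 1/(23718 - 32562) = 1/(-8844) = -1/8844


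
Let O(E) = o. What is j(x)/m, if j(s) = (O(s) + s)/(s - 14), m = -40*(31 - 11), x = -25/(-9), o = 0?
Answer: 1/3232 ≈ 0.00030941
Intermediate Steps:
x = 25/9 (x = -25*(-⅑) = 25/9 ≈ 2.7778)
O(E) = 0
m = -800 (m = -40*20 = -800)
j(s) = s/(-14 + s) (j(s) = (0 + s)/(s - 14) = s/(-14 + s))
j(x)/m = (25/(9*(-14 + 25/9)))/(-800) = (25/(9*(-101/9)))*(-1/800) = ((25/9)*(-9/101))*(-1/800) = -25/101*(-1/800) = 1/3232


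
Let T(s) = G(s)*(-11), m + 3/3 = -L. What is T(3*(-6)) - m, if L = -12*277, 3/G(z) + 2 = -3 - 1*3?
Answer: -26551/8 ≈ -3318.9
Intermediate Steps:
G(z) = -3/8 (G(z) = 3/(-2 + (-3 - 1*3)) = 3/(-2 + (-3 - 3)) = 3/(-2 - 6) = 3/(-8) = 3*(-⅛) = -3/8)
L = -3324
m = 3323 (m = -1 - 1*(-3324) = -1 + 3324 = 3323)
T(s) = 33/8 (T(s) = -3/8*(-11) = 33/8)
T(3*(-6)) - m = 33/8 - 1*3323 = 33/8 - 3323 = -26551/8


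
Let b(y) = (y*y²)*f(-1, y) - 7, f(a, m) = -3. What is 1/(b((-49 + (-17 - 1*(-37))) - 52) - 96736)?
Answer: 1/1497580 ≈ 6.6774e-7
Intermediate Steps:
b(y) = -7 - 3*y³ (b(y) = (y*y²)*(-3) - 7 = y³*(-3) - 7 = -3*y³ - 7 = -7 - 3*y³)
1/(b((-49 + (-17 - 1*(-37))) - 52) - 96736) = 1/((-7 - 3*((-49 + (-17 - 1*(-37))) - 52)³) - 96736) = 1/((-7 - 3*((-49 + (-17 + 37)) - 52)³) - 96736) = 1/((-7 - 3*((-49 + 20) - 52)³) - 96736) = 1/((-7 - 3*(-29 - 52)³) - 96736) = 1/((-7 - 3*(-81)³) - 96736) = 1/((-7 - 3*(-531441)) - 96736) = 1/((-7 + 1594323) - 96736) = 1/(1594316 - 96736) = 1/1497580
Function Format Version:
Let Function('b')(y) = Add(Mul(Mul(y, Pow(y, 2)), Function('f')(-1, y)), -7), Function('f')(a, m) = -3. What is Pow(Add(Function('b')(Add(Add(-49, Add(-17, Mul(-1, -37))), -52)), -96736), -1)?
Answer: Rational(1, 1497580) ≈ 6.6774e-7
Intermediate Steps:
Function('b')(y) = Add(-7, Mul(-3, Pow(y, 3))) (Function('b')(y) = Add(Mul(Mul(y, Pow(y, 2)), -3), -7) = Add(Mul(Pow(y, 3), -3), -7) = Add(Mul(-3, Pow(y, 3)), -7) = Add(-7, Mul(-3, Pow(y, 3))))
Pow(Add(Function('b')(Add(Add(-49, Add(-17, Mul(-1, -37))), -52)), -96736), -1) = Pow(Add(Add(-7, Mul(-3, Pow(Add(Add(-49, Add(-17, Mul(-1, -37))), -52), 3))), -96736), -1) = Pow(Add(Add(-7, Mul(-3, Pow(Add(Add(-49, Add(-17, 37)), -52), 3))), -96736), -1) = Pow(Add(Add(-7, Mul(-3, Pow(Add(Add(-49, 20), -52), 3))), -96736), -1) = Pow(Add(Add(-7, Mul(-3, Pow(Add(-29, -52), 3))), -96736), -1) = Pow(Add(Add(-7, Mul(-3, Pow(-81, 3))), -96736), -1) = Pow(Add(Add(-7, Mul(-3, -531441)), -96736), -1) = Pow(Add(Add(-7, 1594323), -96736), -1) = Pow(Add(1594316, -96736), -1) = Pow(1497580, -1) = Rational(1, 1497580)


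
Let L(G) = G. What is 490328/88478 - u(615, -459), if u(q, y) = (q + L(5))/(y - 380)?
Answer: 233120776/37116521 ≈ 6.2808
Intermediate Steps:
u(q, y) = (5 + q)/(-380 + y) (u(q, y) = (q + 5)/(y - 380) = (5 + q)/(-380 + y))
490328/88478 - u(615, -459) = 490328/88478 - (5 + 615)/(-380 - 459) = 490328*(1/88478) - 620/(-839) = 245164/44239 - (-1)*620/839 = 245164/44239 - 1*(-620/839) = 245164/44239 + 620/839 = 233120776/37116521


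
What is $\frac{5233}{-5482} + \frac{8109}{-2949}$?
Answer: $- \frac{19961885}{5388806} \approx -3.7043$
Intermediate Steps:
$\frac{5233}{-5482} + \frac{8109}{-2949} = 5233 \left(- \frac{1}{5482}\right) + 8109 \left(- \frac{1}{2949}\right) = - \frac{5233}{5482} - \frac{2703}{983} = - \frac{19961885}{5388806}$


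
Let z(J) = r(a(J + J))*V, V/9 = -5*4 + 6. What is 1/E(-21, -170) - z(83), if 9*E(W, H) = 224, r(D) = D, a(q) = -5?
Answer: -141111/224 ≈ -629.96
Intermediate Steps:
E(W, H) = 224/9 (E(W, H) = (⅑)*224 = 224/9)
V = -126 (V = 9*(-5*4 + 6) = 9*(-1*20 + 6) = 9*(-20 + 6) = 9*(-14) = -126)
z(J) = 630 (z(J) = -5*(-126) = 630)
1/E(-21, -170) - z(83) = 1/(224/9) - 1*630 = 9/224 - 630 = -141111/224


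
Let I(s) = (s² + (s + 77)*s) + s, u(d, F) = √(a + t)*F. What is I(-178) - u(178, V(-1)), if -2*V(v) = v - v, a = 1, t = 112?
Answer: 49484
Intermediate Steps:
V(v) = 0 (V(v) = -(v - v)/2 = -½*0 = 0)
u(d, F) = F*√113 (u(d, F) = √(1 + 112)*F = √113*F = F*√113)
I(s) = s + s² + s*(77 + s) (I(s) = (s² + (77 + s)*s) + s = (s² + s*(77 + s)) + s = s + s² + s*(77 + s))
I(-178) - u(178, V(-1)) = 2*(-178)*(39 - 178) - 0*√113 = 2*(-178)*(-139) - 1*0 = 49484 + 0 = 49484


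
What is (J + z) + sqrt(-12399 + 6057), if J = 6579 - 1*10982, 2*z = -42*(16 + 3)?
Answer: -4802 + I*sqrt(6342) ≈ -4802.0 + 79.637*I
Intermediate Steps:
z = -399 (z = (-42*(16 + 3))/2 = (-42*19)/2 = (1/2)*(-798) = -399)
J = -4403 (J = 6579 - 10982 = -4403)
(J + z) + sqrt(-12399 + 6057) = (-4403 - 399) + sqrt(-12399 + 6057) = -4802 + sqrt(-6342) = -4802 + I*sqrt(6342)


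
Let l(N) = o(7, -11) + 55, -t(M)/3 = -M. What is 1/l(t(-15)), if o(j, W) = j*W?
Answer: -1/22 ≈ -0.045455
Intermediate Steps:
o(j, W) = W*j
t(M) = 3*M (t(M) = -(-3)*M = 3*M)
l(N) = -22 (l(N) = -11*7 + 55 = -77 + 55 = -22)
1/l(t(-15)) = 1/(-22) = -1/22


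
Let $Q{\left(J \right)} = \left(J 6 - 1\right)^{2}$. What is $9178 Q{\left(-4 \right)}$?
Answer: $5736250$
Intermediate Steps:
$Q{\left(J \right)} = \left(-1 + 6 J\right)^{2}$ ($Q{\left(J \right)} = \left(6 J - 1\right)^{2} = \left(-1 + 6 J\right)^{2}$)
$9178 Q{\left(-4 \right)} = 9178 \left(-1 + 6 \left(-4\right)\right)^{2} = 9178 \left(-1 - 24\right)^{2} = 9178 \left(-25\right)^{2} = 9178 \cdot 625 = 5736250$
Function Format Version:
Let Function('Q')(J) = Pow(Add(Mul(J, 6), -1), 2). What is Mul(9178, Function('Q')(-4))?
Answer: 5736250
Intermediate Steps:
Function('Q')(J) = Pow(Add(-1, Mul(6, J)), 2) (Function('Q')(J) = Pow(Add(Mul(6, J), -1), 2) = Pow(Add(-1, Mul(6, J)), 2))
Mul(9178, Function('Q')(-4)) = Mul(9178, Pow(Add(-1, Mul(6, -4)), 2)) = Mul(9178, Pow(Add(-1, -24), 2)) = Mul(9178, Pow(-25, 2)) = Mul(9178, 625) = 5736250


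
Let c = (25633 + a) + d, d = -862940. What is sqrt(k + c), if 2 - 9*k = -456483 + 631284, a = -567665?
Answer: I*sqrt(12819547)/3 ≈ 1193.5*I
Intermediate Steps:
k = -174799/9 (k = 2/9 - (-456483 + 631284)/9 = 2/9 - 1/9*174801 = 2/9 - 58267/3 = -174799/9 ≈ -19422.)
c = -1404972 (c = (25633 - 567665) - 862940 = -542032 - 862940 = -1404972)
sqrt(k + c) = sqrt(-174799/9 - 1404972) = sqrt(-12819547/9) = I*sqrt(12819547)/3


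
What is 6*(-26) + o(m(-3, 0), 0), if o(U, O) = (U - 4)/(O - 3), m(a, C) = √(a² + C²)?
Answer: -467/3 ≈ -155.67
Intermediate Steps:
m(a, C) = √(C² + a²)
o(U, O) = (-4 + U)/(-3 + O)
6*(-26) + o(m(-3, 0), 0) = 6*(-26) + (-4 + √(0² + (-3)²))/(-3 + 0) = -156 + (-4 + √(0 + 9))/(-3) = -156 - (-4 + √9)/3 = -156 - (-4 + 3)/3 = -156 - ⅓*(-1) = -156 + ⅓ = -467/3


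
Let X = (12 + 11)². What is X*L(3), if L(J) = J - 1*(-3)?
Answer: 3174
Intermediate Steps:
X = 529 (X = 23² = 529)
L(J) = 3 + J (L(J) = J + 3 = 3 + J)
X*L(3) = 529*(3 + 3) = 529*6 = 3174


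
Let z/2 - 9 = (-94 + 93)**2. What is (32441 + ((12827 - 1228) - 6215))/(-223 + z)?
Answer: -37825/203 ≈ -186.33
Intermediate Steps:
z = 20 (z = 18 + 2*(-94 + 93)**2 = 18 + 2*(-1)**2 = 18 + 2*1 = 18 + 2 = 20)
(32441 + ((12827 - 1228) - 6215))/(-223 + z) = (32441 + ((12827 - 1228) - 6215))/(-223 + 20) = (32441 + (11599 - 6215))/(-203) = (32441 + 5384)*(-1/203) = 37825*(-1/203) = -37825/203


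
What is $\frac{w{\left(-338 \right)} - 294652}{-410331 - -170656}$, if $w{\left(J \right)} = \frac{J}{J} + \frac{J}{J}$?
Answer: $\frac{11786}{9587} \approx 1.2294$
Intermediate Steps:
$w{\left(J \right)} = 2$ ($w{\left(J \right)} = 1 + 1 = 2$)
$\frac{w{\left(-338 \right)} - 294652}{-410331 - -170656} = \frac{2 - 294652}{-410331 - -170656} = - \frac{294650}{-410331 + 170656} = - \frac{294650}{-239675} = \left(-294650\right) \left(- \frac{1}{239675}\right) = \frac{11786}{9587}$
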